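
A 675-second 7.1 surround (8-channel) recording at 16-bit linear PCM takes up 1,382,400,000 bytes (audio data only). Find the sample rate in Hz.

Bytes = sample_rate × seconds × bytes_per_sample × channels.
sample_rate = 1,382,400,000 / (675 × 2 × 8) = 1,382,400,000 / 10,800 = 128,000 Hz.

128,000 Hz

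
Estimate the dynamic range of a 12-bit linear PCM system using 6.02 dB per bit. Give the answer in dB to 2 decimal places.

72.24 dB

12 × 6.02 = 72.24 dB.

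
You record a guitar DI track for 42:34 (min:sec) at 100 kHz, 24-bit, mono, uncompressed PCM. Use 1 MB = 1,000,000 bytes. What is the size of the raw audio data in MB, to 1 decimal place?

766.2 MB

Duration = 42:34 (min:sec) = 2,554 s.
Bytes = 100,000 samples/s × 2,554 s × 3 bytes/sample × 1 ch = 766,200,000 bytes.
766,200,000 / 1,000,000 = 766.2 MB.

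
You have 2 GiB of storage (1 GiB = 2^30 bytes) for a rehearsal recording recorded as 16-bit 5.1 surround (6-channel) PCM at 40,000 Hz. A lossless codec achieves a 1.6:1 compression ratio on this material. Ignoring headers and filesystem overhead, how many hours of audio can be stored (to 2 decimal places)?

Uncompressed byte rate = 40,000 × 2 × 6 = 480,000 bytes/s.
After 1.6:1 compression, effective rate ≈ 300000 bytes/s.
Capacity = 2 × 1,073,741,824 = 2,147,483,648 bytes.
2,147,483,648 / effective rate ≈ 7158.28 s → 1.99 hours.

1.99 hours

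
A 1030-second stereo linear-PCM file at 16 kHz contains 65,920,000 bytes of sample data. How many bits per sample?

Bytes per sample = 65,920,000 / (16,000 × 1,030 × 2) = 65,920,000 / 32,960,000 = 2.
Bit depth = 2 × 8 = 16 bits.

16 bits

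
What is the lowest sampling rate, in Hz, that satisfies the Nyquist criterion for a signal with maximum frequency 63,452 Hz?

Minimum sample rate = 2 × 63,452 Hz = 126,904 Hz.

126,904 Hz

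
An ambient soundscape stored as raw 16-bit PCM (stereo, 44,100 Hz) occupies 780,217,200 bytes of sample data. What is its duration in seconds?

Byte rate = 44,100 × 2 × 2 = 176,400 bytes/s.
Duration = 780,217,200 / 176,400 = 4,423 s.

4,423 seconds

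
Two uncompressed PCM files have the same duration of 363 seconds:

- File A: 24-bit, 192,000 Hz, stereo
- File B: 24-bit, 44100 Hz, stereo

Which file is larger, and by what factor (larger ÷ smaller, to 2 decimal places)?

File A, by a factor of 4.35

File A: 192,000 × 3 × 2 = 1,152,000 bytes/s.
File B: 44,100 × 3 × 2 = 264,600 bytes/s.
File A is larger; ratio = 418,176,000 / 96,049,800 = 4.35.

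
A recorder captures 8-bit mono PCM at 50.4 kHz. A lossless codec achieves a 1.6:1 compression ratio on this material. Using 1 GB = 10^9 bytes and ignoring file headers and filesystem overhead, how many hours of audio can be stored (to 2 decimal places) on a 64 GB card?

564.37 hours

Uncompressed byte rate = 50,400 × 1 × 1 = 50,400 bytes/s.
After 1.6:1 compression, effective rate ≈ 31500 bytes/s.
Capacity = 64 × 1,000,000,000 = 64,000,000,000 bytes.
64,000,000,000 / effective rate ≈ 2031746.03 s → 564.37 hours.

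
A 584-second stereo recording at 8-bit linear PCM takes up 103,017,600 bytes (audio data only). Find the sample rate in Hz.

88,200 Hz

Bytes = sample_rate × seconds × bytes_per_sample × channels.
sample_rate = 103,017,600 / (584 × 1 × 2) = 103,017,600 / 1,168 = 88,200 Hz.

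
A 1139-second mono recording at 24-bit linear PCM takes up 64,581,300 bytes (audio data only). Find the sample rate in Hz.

18,900 Hz

Bytes = sample_rate × seconds × bytes_per_sample × channels.
sample_rate = 64,581,300 / (1,139 × 3 × 1) = 64,581,300 / 3,417 = 18,900 Hz.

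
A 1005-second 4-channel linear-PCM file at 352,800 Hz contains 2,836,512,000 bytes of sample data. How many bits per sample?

Bytes per sample = 2,836,512,000 / (352,800 × 1,005 × 4) = 2,836,512,000 / 1,418,256,000 = 2.
Bit depth = 2 × 8 = 16 bits.

16 bits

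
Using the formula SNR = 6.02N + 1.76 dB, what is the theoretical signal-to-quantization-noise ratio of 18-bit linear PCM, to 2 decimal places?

6.02 × 18 + 1.76 = 110.12 dB.

110.12 dB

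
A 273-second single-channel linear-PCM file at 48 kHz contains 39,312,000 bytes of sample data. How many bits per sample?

Bytes per sample = 39,312,000 / (48,000 × 273 × 1) = 39,312,000 / 13,104,000 = 3.
Bit depth = 3 × 8 = 24 bits.

24 bits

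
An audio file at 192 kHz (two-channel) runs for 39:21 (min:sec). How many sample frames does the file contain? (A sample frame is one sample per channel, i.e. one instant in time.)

39:21 (min:sec) = 2,361 s.
192,000 samples/s × 2,361 s = 453,312,000 frames.

453,312,000 sample frames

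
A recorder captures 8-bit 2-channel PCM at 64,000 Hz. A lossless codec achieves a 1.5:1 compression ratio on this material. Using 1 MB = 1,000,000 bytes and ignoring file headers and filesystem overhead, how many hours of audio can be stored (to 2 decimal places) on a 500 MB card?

Uncompressed byte rate = 64,000 × 1 × 2 = 128,000 bytes/s.
After 1.5:1 compression, effective rate ≈ 85333.33 bytes/s.
Capacity = 500 × 1,000,000 = 500,000,000 bytes.
500,000,000 / effective rate ≈ 5859.38 s → 1.63 hours.

1.63 hours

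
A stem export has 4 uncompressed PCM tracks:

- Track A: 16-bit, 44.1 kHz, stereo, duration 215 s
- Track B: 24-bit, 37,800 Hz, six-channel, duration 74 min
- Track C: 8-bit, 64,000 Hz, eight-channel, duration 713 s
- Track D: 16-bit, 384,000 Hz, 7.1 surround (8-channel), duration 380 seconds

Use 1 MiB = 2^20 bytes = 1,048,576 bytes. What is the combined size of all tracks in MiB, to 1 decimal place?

5491.9 MiB

Track A: 44,100 × 215 × 2 × 2 = 37,926,000 bytes.
Track B: 74 min = 4,440 s; 37,800 × 4,440 × 3 × 6 = 3,020,976,000 bytes.
Track C: 64,000 × 713 × 1 × 8 = 365,056,000 bytes.
Track D: 384,000 × 380 × 2 × 8 = 2,334,720,000 bytes.
Total = 5,758,678,000 bytes = 5491.9 MiB.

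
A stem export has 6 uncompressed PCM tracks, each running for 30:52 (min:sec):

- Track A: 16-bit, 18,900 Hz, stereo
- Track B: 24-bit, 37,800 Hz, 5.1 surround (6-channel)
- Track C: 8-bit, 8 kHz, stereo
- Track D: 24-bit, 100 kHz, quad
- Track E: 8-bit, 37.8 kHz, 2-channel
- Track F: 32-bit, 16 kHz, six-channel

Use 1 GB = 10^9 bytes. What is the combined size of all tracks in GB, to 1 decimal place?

4.5 GB

30:52 (min:sec) = 1,852 s.
Track A: 18,900 × 1,852 × 2 × 2 = 140,011,200 bytes.
Track B: 37,800 × 1,852 × 3 × 6 = 1,260,100,800 bytes.
Track C: 8,000 × 1,852 × 1 × 2 = 29,632,000 bytes.
Track D: 100,000 × 1,852 × 3 × 4 = 2,222,400,000 bytes.
Track E: 37,800 × 1,852 × 1 × 2 = 140,011,200 bytes.
Track F: 16,000 × 1,852 × 4 × 6 = 711,168,000 bytes.
Total = 4,503,323,200 bytes = 4.5 GB.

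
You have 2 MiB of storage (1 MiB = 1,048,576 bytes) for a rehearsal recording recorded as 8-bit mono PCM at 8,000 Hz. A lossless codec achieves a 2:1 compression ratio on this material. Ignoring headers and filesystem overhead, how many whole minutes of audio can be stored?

8 minutes

Uncompressed byte rate = 8,000 × 1 × 1 = 8,000 bytes/s.
After 2:1 compression, effective rate ≈ 4000 bytes/s.
Capacity = 2 × 1,048,576 = 2,097,152 bytes.
2,097,152 / effective rate ≈ 524.29 s → 8 minutes.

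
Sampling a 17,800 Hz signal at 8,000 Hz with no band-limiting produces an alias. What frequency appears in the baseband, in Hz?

1,800 Hz

Nyquist = 8,000/2 = 4,000 Hz; 17,800 Hz exceeds it.
Alias = |17,800 − 2×8,000| = |17,800 − 16,000| = 1,800 Hz.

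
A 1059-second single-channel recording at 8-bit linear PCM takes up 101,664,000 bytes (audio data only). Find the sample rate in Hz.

96,000 Hz

Bytes = sample_rate × seconds × bytes_per_sample × channels.
sample_rate = 101,664,000 / (1,059 × 1 × 1) = 101,664,000 / 1,059 = 96,000 Hz.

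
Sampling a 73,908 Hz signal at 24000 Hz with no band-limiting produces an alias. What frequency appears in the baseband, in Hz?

1,908 Hz

Nyquist = 24,000/2 = 12,000 Hz; 73,908 Hz exceeds it.
Alias = |73,908 − 3×24,000| = |73,908 − 72,000| = 1,908 Hz.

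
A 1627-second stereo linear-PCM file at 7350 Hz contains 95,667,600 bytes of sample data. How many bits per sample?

32 bits

Bytes per sample = 95,667,600 / (7,350 × 1,627 × 2) = 95,667,600 / 23,916,900 = 4.
Bit depth = 4 × 8 = 32 bits.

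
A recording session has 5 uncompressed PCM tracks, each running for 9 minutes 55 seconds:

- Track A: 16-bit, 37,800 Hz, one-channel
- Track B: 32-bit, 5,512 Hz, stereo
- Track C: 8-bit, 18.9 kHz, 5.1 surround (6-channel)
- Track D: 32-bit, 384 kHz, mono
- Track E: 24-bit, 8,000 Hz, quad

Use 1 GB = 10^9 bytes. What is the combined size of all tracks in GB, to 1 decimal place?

1.1 GB

9 minutes 55 seconds = 595 s.
Track A: 37,800 × 595 × 2 × 1 = 44,982,000 bytes.
Track B: 5,512 × 595 × 4 × 2 = 26,237,120 bytes.
Track C: 18,900 × 595 × 1 × 6 = 67,473,000 bytes.
Track D: 384,000 × 595 × 4 × 1 = 913,920,000 bytes.
Track E: 8,000 × 595 × 3 × 4 = 57,120,000 bytes.
Total = 1,109,732,120 bytes = 1.1 GB.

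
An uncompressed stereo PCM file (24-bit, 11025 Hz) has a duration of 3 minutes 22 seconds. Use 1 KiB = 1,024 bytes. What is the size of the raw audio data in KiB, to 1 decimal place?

13049.1 KiB

Duration = 3 minutes 22 seconds = 202 s.
Bytes = 11,025 samples/s × 202 s × 3 bytes/sample × 2 ch = 13,362,300 bytes.
13,362,300 / 1,024 = 13049.1 KiB.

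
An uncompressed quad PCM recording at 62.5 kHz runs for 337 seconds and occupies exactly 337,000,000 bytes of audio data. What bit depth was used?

32 bits

Bytes per sample = 337,000,000 / (62,500 × 337 × 4) = 337,000,000 / 84,250,000 = 4.
Bit depth = 4 × 8 = 32 bits.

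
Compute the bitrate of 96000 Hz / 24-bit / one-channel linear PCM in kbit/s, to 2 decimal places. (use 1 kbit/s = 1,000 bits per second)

2304.00 kbit/s

Bit rate = 96,000 × 24 × 1 = 2,304,000 bits/s.
= 2304.00 kbit/s.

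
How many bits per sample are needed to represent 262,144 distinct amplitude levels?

log2(262,144) = 18.

18 bits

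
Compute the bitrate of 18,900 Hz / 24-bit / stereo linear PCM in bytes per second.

113,400 bytes/s

Bit rate = 18,900 × 24 × 2 = 907,200 bits/s.
907,200 / 8 = 113,400 bytes/s.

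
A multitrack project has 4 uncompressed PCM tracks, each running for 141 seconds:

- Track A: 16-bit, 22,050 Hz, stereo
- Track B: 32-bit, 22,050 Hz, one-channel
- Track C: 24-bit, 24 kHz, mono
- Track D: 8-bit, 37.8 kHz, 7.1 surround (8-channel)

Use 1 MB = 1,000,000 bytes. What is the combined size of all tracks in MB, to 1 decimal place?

Track A: 22,050 × 141 × 2 × 2 = 12,436,200 bytes.
Track B: 22,050 × 141 × 4 × 1 = 12,436,200 bytes.
Track C: 24,000 × 141 × 3 × 1 = 10,152,000 bytes.
Track D: 37,800 × 141 × 1 × 8 = 42,638,400 bytes.
Total = 77,662,800 bytes = 77.7 MB.

77.7 MB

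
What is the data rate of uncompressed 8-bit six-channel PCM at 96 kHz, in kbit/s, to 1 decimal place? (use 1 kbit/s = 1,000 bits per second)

Bit rate = 96,000 × 8 × 6 = 4,608,000 bits/s.
= 4608.0 kbit/s.

4608.0 kbit/s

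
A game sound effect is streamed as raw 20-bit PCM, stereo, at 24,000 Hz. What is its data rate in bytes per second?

120,000 bytes/s

Bit rate = 24,000 × 20 × 2 = 960,000 bits/s.
960,000 / 8 = 120,000 bytes/s.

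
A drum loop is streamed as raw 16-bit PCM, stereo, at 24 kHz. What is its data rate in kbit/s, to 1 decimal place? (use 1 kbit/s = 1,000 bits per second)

Bit rate = 24,000 × 16 × 2 = 768,000 bits/s.
= 768.0 kbit/s.

768.0 kbit/s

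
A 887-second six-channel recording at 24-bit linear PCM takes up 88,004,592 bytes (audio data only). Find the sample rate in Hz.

Bytes = sample_rate × seconds × bytes_per_sample × channels.
sample_rate = 88,004,592 / (887 × 3 × 6) = 88,004,592 / 15,966 = 5,512 Hz.

5,512 Hz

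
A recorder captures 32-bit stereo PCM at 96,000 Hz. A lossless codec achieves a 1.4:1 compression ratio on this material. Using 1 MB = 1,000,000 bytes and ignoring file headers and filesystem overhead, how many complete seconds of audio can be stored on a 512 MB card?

Uncompressed byte rate = 96,000 × 4 × 2 = 768,000 bytes/s.
After 1.4:1 compression, effective rate ≈ 548571.43 bytes/s.
Capacity = 512 × 1,000,000 = 512,000,000 bytes.
512,000,000 / effective rate ≈ 933.33 s → 933 seconds.

933 seconds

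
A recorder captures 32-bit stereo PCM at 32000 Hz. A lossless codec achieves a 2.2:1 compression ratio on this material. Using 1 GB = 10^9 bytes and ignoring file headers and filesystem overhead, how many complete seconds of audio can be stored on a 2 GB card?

17,187 seconds

Uncompressed byte rate = 32,000 × 4 × 2 = 256,000 bytes/s.
After 2.2:1 compression, effective rate ≈ 116363.64 bytes/s.
Capacity = 2 × 1,000,000,000 = 2,000,000,000 bytes.
2,000,000,000 / effective rate ≈ 17187.5 s → 17,187 seconds.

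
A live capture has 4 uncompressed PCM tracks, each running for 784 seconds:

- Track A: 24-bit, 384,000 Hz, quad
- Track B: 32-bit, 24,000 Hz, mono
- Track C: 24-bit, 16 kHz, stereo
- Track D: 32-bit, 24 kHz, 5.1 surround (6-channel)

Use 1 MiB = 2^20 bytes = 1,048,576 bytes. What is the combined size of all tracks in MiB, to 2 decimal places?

4019.53 MiB

Track A: 384,000 × 784 × 3 × 4 = 3,612,672,000 bytes.
Track B: 24,000 × 784 × 4 × 1 = 75,264,000 bytes.
Track C: 16,000 × 784 × 3 × 2 = 75,264,000 bytes.
Track D: 24,000 × 784 × 4 × 6 = 451,584,000 bytes.
Total = 4,214,784,000 bytes = 4019.53 MiB.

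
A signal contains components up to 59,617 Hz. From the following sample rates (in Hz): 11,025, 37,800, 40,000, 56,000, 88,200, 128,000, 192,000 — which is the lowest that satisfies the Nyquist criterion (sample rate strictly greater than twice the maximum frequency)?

128,000 Hz

Need sample rate > 2 × 59,617 = 119,234 Hz.
Lowest listed rate above 119,234 Hz is 128,000 Hz.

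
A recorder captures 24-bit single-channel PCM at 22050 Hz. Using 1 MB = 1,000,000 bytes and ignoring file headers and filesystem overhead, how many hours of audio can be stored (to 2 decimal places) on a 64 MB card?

0.27 hours

Uncompressed byte rate = 22,050 × 3 × 1 = 66,150 bytes/s.
Capacity = 64 × 1,000,000 = 64,000,000 bytes.
64,000,000 / 66,150 ≈ 967.5 s → 0.27 hours.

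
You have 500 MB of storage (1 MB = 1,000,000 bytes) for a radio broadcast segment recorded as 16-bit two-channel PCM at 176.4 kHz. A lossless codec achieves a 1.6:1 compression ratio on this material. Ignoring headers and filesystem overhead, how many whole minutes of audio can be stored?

Uncompressed byte rate = 176,400 × 2 × 2 = 705,600 bytes/s.
After 1.6:1 compression, effective rate ≈ 441000 bytes/s.
Capacity = 500 × 1,000,000 = 500,000,000 bytes.
500,000,000 / effective rate ≈ 1133.79 s → 18 minutes.

18 minutes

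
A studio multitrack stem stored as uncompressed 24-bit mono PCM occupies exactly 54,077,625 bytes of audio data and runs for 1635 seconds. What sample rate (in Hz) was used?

Bytes = sample_rate × seconds × bytes_per_sample × channels.
sample_rate = 54,077,625 / (1,635 × 3 × 1) = 54,077,625 / 4,905 = 11,025 Hz.

11,025 Hz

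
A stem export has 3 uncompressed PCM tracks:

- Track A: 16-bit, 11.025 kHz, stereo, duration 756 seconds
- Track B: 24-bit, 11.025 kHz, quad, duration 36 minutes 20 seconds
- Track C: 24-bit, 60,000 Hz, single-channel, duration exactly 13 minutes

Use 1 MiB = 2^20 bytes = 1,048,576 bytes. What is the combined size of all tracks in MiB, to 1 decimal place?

440.7 MiB

Track A: 11,025 × 756 × 2 × 2 = 33,339,600 bytes.
Track B: 36 minutes 20 seconds = 2,180 s; 11,025 × 2,180 × 3 × 4 = 288,414,000 bytes.
Track C: exactly 13 minutes = 780 s; 60,000 × 780 × 3 × 1 = 140,400,000 bytes.
Total = 462,153,600 bytes = 440.7 MiB.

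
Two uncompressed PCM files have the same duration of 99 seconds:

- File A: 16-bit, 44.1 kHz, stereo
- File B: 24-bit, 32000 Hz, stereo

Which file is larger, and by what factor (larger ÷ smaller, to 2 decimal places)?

File B, by a factor of 1.09

File A: 44,100 × 2 × 2 = 176,400 bytes/s.
File B: 32,000 × 3 × 2 = 192,000 bytes/s.
File B is larger; ratio = 19,008,000 / 17,463,600 = 1.09.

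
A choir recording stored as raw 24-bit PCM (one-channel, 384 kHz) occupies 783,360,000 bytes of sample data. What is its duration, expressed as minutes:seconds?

Byte rate = 384,000 × 3 × 1 = 1,152,000 bytes/s.
Duration = 783,360,000 / 1,152,000 = 680 s.
680 s = 11:20.

11:20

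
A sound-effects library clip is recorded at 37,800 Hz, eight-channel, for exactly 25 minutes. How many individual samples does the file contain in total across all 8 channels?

453,600,000 samples

exactly 25 minutes = 1,500 s.
37,800 × 1,500 s × 8 ch = 453,600,000 samples.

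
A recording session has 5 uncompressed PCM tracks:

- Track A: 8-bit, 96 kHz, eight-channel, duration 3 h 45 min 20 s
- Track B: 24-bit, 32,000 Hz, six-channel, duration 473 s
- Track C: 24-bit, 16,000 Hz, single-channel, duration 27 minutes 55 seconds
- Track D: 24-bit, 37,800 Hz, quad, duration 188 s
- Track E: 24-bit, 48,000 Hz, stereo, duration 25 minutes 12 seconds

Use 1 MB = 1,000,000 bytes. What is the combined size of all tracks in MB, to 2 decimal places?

11256.94 MB

Track A: 3 h 45 min 20 s = 13,520 s; 96,000 × 13,520 × 1 × 8 = 10,383,360,000 bytes.
Track B: 32,000 × 473 × 3 × 6 = 272,448,000 bytes.
Track C: 27 minutes 55 seconds = 1,675 s; 16,000 × 1,675 × 3 × 1 = 80,400,000 bytes.
Track D: 37,800 × 188 × 3 × 4 = 85,276,800 bytes.
Track E: 25 minutes 12 seconds = 1,512 s; 48,000 × 1,512 × 3 × 2 = 435,456,000 bytes.
Total = 11,256,940,800 bytes = 11256.94 MB.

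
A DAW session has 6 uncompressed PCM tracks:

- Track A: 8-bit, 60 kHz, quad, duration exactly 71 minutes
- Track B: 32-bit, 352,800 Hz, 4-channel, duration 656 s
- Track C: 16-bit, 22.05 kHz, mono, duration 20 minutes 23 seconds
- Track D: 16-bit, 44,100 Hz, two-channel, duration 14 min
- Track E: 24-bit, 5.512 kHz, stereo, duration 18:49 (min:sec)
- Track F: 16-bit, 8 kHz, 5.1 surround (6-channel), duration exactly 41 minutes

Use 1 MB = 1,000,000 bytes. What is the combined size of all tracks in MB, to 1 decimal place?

5201.0 MB

Track A: exactly 71 minutes = 4,260 s; 60,000 × 4,260 × 1 × 4 = 1,022,400,000 bytes.
Track B: 352,800 × 656 × 4 × 4 = 3,702,988,800 bytes.
Track C: 20 minutes 23 seconds = 1,223 s; 22,050 × 1,223 × 2 × 1 = 53,934,300 bytes.
Track D: 14 min = 840 s; 44,100 × 840 × 2 × 2 = 148,176,000 bytes.
Track E: 18:49 (min:sec) = 1,129 s; 5,512 × 1,129 × 3 × 2 = 37,338,288 bytes.
Track F: exactly 41 minutes = 2,460 s; 8,000 × 2,460 × 2 × 6 = 236,160,000 bytes.
Total = 5,200,997,388 bytes = 5201.0 MB.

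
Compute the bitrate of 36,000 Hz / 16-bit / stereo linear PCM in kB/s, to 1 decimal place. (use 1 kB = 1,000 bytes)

Bit rate = 36,000 × 16 × 2 = 1,152,000 bits/s.
1,152,000 / 8 = 144,000 B/s = 144.0 kB/s.

144.0 kB/s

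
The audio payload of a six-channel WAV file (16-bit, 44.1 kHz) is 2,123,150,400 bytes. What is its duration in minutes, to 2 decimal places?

66.87 minutes

Byte rate = 44,100 × 2 × 6 = 529,200 bytes/s.
Duration = 2,123,150,400 / 529,200 = 4,012 s.
4,012 s / 60 = 66.87 minutes.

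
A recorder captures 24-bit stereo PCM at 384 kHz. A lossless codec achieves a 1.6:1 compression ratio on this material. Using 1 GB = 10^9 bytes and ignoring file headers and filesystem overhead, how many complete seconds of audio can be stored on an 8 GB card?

5,555 seconds

Uncompressed byte rate = 384,000 × 3 × 2 = 2,304,000 bytes/s.
After 1.6:1 compression, effective rate ≈ 1440000 bytes/s.
Capacity = 8 × 1,000,000,000 = 8,000,000,000 bytes.
8,000,000,000 / effective rate ≈ 5555.56 s → 5,555 seconds.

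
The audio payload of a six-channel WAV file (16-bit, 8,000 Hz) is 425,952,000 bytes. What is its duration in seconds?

4,437 seconds

Byte rate = 8,000 × 2 × 6 = 96,000 bytes/s.
Duration = 425,952,000 / 96,000 = 4,437 s.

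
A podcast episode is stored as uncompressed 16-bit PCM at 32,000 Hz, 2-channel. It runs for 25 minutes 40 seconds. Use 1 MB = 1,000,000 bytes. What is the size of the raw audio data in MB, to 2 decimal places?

Duration = 25 minutes 40 seconds = 1,540 s.
Bytes = 32,000 samples/s × 1,540 s × 2 bytes/sample × 2 ch = 197,120,000 bytes.
197,120,000 / 1,000,000 = 197.12 MB.

197.12 MB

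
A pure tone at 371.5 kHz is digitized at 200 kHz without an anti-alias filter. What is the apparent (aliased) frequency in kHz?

Nyquist = 200,000/2 = 100,000 Hz; 371,500 Hz exceeds it.
Alias = |371,500 − 2×200,000| = |371,500 − 400,000| = 28,500 Hz = 28.5 kHz.

28.5 kHz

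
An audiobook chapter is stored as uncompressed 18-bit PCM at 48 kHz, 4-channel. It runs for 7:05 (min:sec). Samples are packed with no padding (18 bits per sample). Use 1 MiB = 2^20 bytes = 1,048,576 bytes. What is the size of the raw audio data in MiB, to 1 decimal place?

Duration = 7:05 (min:sec) = 425 s.
Bits = 48,000 × 425 × 18 × 4 = 1,468,800,000 bits = 183,600,000 bytes.
183,600,000 / 1,048,576 = 175.1 MiB.

175.1 MiB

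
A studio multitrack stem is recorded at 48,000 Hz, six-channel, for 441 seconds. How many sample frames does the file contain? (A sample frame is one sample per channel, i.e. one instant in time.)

48,000 samples/s × 441 s = 21,168,000 frames.

21,168,000 sample frames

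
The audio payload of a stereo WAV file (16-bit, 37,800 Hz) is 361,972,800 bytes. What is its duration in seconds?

2,394 seconds

Byte rate = 37,800 × 2 × 2 = 151,200 bytes/s.
Duration = 361,972,800 / 151,200 = 2,394 s.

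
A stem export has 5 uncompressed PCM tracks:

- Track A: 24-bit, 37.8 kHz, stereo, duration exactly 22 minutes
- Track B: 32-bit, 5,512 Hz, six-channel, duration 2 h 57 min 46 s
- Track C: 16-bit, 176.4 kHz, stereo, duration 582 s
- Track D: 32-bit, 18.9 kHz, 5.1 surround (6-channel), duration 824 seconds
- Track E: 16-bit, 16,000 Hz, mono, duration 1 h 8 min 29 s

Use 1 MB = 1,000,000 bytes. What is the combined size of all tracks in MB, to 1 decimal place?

2626.3 MB

Track A: exactly 22 minutes = 1,320 s; 37,800 × 1,320 × 3 × 2 = 299,376,000 bytes.
Track B: 2 h 57 min 46 s = 10,666 s; 5,512 × 10,666 × 4 × 6 = 1,410,983,808 bytes.
Track C: 176,400 × 582 × 2 × 2 = 410,659,200 bytes.
Track D: 18,900 × 824 × 4 × 6 = 373,766,400 bytes.
Track E: 1 h 8 min 29 s = 4,109 s; 16,000 × 4,109 × 2 × 1 = 131,488,000 bytes.
Total = 2,626,273,408 bytes = 2626.3 MB.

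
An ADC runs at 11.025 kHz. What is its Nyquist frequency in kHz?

Nyquist frequency = sample rate / 2 = 11,025 / 2 = 5.5125 kHz.

5.5125 kHz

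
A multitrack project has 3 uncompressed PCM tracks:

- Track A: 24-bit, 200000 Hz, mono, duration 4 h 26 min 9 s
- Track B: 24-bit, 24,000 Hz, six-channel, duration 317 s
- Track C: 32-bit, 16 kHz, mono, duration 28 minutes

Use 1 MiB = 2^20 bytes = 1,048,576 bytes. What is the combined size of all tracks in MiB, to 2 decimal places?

9370.67 MiB

Track A: 4 h 26 min 9 s = 15,969 s; 200,000 × 15,969 × 3 × 1 = 9,581,400,000 bytes.
Track B: 24,000 × 317 × 3 × 6 = 136,944,000 bytes.
Track C: 28 minutes = 1,680 s; 16,000 × 1,680 × 4 × 1 = 107,520,000 bytes.
Total = 9,825,864,000 bytes = 9370.67 MiB.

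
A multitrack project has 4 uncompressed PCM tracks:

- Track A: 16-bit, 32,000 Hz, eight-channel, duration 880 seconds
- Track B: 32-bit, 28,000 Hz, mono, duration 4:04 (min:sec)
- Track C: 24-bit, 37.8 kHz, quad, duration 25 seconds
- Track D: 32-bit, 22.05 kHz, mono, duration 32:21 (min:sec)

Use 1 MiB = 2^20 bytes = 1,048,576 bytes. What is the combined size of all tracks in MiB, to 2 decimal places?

629.83 MiB

Track A: 32,000 × 880 × 2 × 8 = 450,560,000 bytes.
Track B: 4:04 (min:sec) = 244 s; 28,000 × 244 × 4 × 1 = 27,328,000 bytes.
Track C: 37,800 × 25 × 3 × 4 = 11,340,000 bytes.
Track D: 32:21 (min:sec) = 1,941 s; 22,050 × 1,941 × 4 × 1 = 171,196,200 bytes.
Total = 660,424,200 bytes = 629.83 MiB.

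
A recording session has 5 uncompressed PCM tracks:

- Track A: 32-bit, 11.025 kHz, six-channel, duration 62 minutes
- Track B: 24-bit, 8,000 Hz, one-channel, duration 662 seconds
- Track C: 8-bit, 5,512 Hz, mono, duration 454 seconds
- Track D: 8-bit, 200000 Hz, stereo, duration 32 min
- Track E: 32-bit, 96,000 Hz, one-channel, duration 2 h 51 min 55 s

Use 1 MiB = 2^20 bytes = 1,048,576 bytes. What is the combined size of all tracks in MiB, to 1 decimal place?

Track A: 62 minutes = 3,720 s; 11,025 × 3,720 × 4 × 6 = 984,312,000 bytes.
Track B: 8,000 × 662 × 3 × 1 = 15,888,000 bytes.
Track C: 5,512 × 454 × 1 × 1 = 2,502,448 bytes.
Track D: 32 min = 1,920 s; 200,000 × 1,920 × 1 × 2 = 768,000,000 bytes.
Track E: 2 h 51 min 55 s = 10,315 s; 96,000 × 10,315 × 4 × 1 = 3,960,960,000 bytes.
Total = 5,731,662,448 bytes = 5466.1 MiB.

5466.1 MiB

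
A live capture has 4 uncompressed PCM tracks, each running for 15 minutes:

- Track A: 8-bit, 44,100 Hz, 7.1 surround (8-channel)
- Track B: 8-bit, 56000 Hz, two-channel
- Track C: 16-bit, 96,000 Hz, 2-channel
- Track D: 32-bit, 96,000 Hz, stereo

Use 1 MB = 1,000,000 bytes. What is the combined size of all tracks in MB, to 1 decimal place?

1455.1 MB

15 minutes = 900 s.
Track A: 44,100 × 900 × 1 × 8 = 317,520,000 bytes.
Track B: 56,000 × 900 × 1 × 2 = 100,800,000 bytes.
Track C: 96,000 × 900 × 2 × 2 = 345,600,000 bytes.
Track D: 96,000 × 900 × 4 × 2 = 691,200,000 bytes.
Total = 1,455,120,000 bytes = 1455.1 MB.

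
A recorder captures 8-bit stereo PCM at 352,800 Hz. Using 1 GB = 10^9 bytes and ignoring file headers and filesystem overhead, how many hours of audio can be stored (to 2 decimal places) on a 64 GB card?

Uncompressed byte rate = 352,800 × 1 × 2 = 705,600 bytes/s.
Capacity = 64 × 1,000,000,000 = 64,000,000,000 bytes.
64,000,000,000 / 705,600 ≈ 90702.95 s → 25.20 hours.

25.20 hours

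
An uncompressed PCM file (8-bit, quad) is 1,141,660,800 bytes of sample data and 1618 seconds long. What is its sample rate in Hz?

Bytes = sample_rate × seconds × bytes_per_sample × channels.
sample_rate = 1,141,660,800 / (1,618 × 1 × 4) = 1,141,660,800 / 6,472 = 176,400 Hz.

176,400 Hz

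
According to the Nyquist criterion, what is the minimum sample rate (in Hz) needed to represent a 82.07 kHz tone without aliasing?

164,140 Hz

Minimum sample rate = 2 × 82,070 Hz = 164,140 Hz.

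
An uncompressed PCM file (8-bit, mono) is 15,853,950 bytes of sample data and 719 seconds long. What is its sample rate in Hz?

Bytes = sample_rate × seconds × bytes_per_sample × channels.
sample_rate = 15,853,950 / (719 × 1 × 1) = 15,853,950 / 719 = 22,050 Hz.

22,050 Hz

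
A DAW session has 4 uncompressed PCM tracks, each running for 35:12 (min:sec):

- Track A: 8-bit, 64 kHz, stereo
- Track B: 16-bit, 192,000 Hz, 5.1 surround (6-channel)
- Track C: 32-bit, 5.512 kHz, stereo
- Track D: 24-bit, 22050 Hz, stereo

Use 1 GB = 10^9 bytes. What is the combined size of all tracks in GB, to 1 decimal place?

35:12 (min:sec) = 2,112 s.
Track A: 64,000 × 2,112 × 1 × 2 = 270,336,000 bytes.
Track B: 192,000 × 2,112 × 2 × 6 = 4,866,048,000 bytes.
Track C: 5,512 × 2,112 × 4 × 2 = 93,130,752 bytes.
Track D: 22,050 × 2,112 × 3 × 2 = 279,417,600 bytes.
Total = 5,508,932,352 bytes = 5.5 GB.

5.5 GB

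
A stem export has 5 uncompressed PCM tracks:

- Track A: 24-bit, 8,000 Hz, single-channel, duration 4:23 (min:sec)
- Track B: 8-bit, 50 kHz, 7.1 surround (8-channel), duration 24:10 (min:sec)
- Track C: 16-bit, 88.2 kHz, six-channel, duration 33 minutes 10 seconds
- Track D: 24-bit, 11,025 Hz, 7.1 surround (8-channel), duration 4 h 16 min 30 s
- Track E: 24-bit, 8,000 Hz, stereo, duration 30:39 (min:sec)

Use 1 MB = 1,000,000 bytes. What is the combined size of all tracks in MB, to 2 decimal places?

Track A: 4:23 (min:sec) = 263 s; 8,000 × 263 × 3 × 1 = 6,312,000 bytes.
Track B: 24:10 (min:sec) = 1,450 s; 50,000 × 1,450 × 1 × 8 = 580,000,000 bytes.
Track C: 33 minutes 10 seconds = 1,990 s; 88,200 × 1,990 × 2 × 6 = 2,106,216,000 bytes.
Track D: 4 h 16 min 30 s = 15,390 s; 11,025 × 15,390 × 3 × 8 = 4,072,194,000 bytes.
Track E: 30:39 (min:sec) = 1,839 s; 8,000 × 1,839 × 3 × 2 = 88,272,000 bytes.
Total = 6,852,994,000 bytes = 6852.99 MB.

6852.99 MB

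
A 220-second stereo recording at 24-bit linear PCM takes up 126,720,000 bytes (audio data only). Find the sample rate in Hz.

96,000 Hz

Bytes = sample_rate × seconds × bytes_per_sample × channels.
sample_rate = 126,720,000 / (220 × 3 × 2) = 126,720,000 / 1,320 = 96,000 Hz.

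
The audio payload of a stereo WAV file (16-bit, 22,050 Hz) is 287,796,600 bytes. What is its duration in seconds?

Byte rate = 22,050 × 2 × 2 = 88,200 bytes/s.
Duration = 287,796,600 / 88,200 = 3,263 s.

3,263 seconds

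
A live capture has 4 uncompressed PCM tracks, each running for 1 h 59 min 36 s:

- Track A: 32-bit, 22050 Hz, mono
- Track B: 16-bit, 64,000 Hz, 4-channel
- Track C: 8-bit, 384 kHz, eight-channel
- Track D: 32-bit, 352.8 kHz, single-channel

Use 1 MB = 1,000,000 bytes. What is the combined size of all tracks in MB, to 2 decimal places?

1 h 59 min 36 s = 7,176 s.
Track A: 22,050 × 7,176 × 4 × 1 = 632,923,200 bytes.
Track B: 64,000 × 7,176 × 2 × 4 = 3,674,112,000 bytes.
Track C: 384,000 × 7,176 × 1 × 8 = 22,044,672,000 bytes.
Track D: 352,800 × 7,176 × 4 × 1 = 10,126,771,200 bytes.
Total = 36,478,478,400 bytes = 36478.48 MB.

36478.48 MB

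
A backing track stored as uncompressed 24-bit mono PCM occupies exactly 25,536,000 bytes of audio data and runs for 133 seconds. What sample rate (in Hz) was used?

64,000 Hz

Bytes = sample_rate × seconds × bytes_per_sample × channels.
sample_rate = 25,536,000 / (133 × 3 × 1) = 25,536,000 / 399 = 64,000 Hz.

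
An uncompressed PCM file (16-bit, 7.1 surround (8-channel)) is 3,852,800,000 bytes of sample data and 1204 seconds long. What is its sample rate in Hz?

Bytes = sample_rate × seconds × bytes_per_sample × channels.
sample_rate = 3,852,800,000 / (1,204 × 2 × 8) = 3,852,800,000 / 19,264 = 200,000 Hz.

200,000 Hz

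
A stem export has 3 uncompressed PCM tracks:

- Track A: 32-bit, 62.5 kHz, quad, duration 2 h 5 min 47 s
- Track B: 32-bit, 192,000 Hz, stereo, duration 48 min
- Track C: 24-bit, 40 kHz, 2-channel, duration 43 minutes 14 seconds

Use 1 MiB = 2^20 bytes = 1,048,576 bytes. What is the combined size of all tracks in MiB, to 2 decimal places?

12009.85 MiB

Track A: 2 h 5 min 47 s = 7,547 s; 62,500 × 7,547 × 4 × 4 = 7,547,000,000 bytes.
Track B: 48 min = 2,880 s; 192,000 × 2,880 × 4 × 2 = 4,423,680,000 bytes.
Track C: 43 minutes 14 seconds = 2,594 s; 40,000 × 2,594 × 3 × 2 = 622,560,000 bytes.
Total = 12,593,240,000 bytes = 12009.85 MiB.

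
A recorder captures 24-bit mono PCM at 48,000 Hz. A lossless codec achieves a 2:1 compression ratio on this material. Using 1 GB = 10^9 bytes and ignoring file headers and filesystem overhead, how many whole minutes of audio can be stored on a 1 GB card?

231 minutes

Uncompressed byte rate = 48,000 × 3 × 1 = 144,000 bytes/s.
After 2:1 compression, effective rate ≈ 72000 bytes/s.
Capacity = 1 × 1,000,000,000 = 1,000,000,000 bytes.
1,000,000,000 / effective rate ≈ 13888.89 s → 231 minutes.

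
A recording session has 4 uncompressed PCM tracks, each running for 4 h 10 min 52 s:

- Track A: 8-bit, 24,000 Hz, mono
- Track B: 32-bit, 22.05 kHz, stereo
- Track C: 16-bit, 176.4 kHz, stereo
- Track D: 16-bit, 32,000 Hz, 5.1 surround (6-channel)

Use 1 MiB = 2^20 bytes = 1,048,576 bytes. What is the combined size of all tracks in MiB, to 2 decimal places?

18517.57 MiB

4 h 10 min 52 s = 15,052 s.
Track A: 24,000 × 15,052 × 1 × 1 = 361,248,000 bytes.
Track B: 22,050 × 15,052 × 4 × 2 = 2,655,172,800 bytes.
Track C: 176,400 × 15,052 × 2 × 2 = 10,620,691,200 bytes.
Track D: 32,000 × 15,052 × 2 × 6 = 5,779,968,000 bytes.
Total = 19,417,080,000 bytes = 18517.57 MiB.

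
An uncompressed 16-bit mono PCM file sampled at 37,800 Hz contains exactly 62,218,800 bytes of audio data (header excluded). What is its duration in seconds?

Byte rate = 37,800 × 2 × 1 = 75,600 bytes/s.
Duration = 62,218,800 / 75,600 = 823 s.

823 seconds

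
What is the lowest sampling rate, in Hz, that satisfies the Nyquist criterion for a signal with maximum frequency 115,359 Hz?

Minimum sample rate = 2 × 115,359 Hz = 230,718 Hz.

230,718 Hz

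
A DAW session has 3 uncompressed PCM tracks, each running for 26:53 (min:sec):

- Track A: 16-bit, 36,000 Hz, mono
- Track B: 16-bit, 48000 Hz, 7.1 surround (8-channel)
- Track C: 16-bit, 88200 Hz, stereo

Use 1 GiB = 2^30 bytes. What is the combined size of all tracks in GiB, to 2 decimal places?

1.79 GiB

26:53 (min:sec) = 1,613 s.
Track A: 36,000 × 1,613 × 2 × 1 = 116,136,000 bytes.
Track B: 48,000 × 1,613 × 2 × 8 = 1,238,784,000 bytes.
Track C: 88,200 × 1,613 × 2 × 2 = 569,066,400 bytes.
Total = 1,923,986,400 bytes = 1.79 GiB.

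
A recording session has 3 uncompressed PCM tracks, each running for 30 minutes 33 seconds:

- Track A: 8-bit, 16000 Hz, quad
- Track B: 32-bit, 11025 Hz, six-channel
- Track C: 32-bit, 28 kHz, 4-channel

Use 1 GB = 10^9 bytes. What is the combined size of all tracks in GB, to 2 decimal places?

1.42 GB

30 minutes 33 seconds = 1,833 s.
Track A: 16,000 × 1,833 × 1 × 4 = 117,312,000 bytes.
Track B: 11,025 × 1,833 × 4 × 6 = 485,011,800 bytes.
Track C: 28,000 × 1,833 × 4 × 4 = 821,184,000 bytes.
Total = 1,423,507,800 bytes = 1.42 GB.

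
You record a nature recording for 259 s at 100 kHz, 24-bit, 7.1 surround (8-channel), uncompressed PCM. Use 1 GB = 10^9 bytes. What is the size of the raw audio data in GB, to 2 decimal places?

Bytes = 100,000 samples/s × 259 s × 3 bytes/sample × 8 ch = 621,600,000 bytes.
621,600,000 / 1,000,000,000 = 0.62 GB.

0.62 GB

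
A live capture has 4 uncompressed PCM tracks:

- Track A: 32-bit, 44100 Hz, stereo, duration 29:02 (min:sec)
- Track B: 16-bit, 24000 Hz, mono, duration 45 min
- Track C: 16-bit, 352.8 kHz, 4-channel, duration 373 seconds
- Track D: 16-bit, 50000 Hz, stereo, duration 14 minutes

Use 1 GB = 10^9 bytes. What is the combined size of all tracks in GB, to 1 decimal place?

2.0 GB

Track A: 29:02 (min:sec) = 1,742 s; 44,100 × 1,742 × 4 × 2 = 614,577,600 bytes.
Track B: 45 min = 2,700 s; 24,000 × 2,700 × 2 × 1 = 129,600,000 bytes.
Track C: 352,800 × 373 × 2 × 4 = 1,052,755,200 bytes.
Track D: 14 minutes = 840 s; 50,000 × 840 × 2 × 2 = 168,000,000 bytes.
Total = 1,964,932,800 bytes = 2.0 GB.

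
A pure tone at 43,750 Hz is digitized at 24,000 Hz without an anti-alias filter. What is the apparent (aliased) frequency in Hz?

Nyquist = 24,000/2 = 12,000 Hz; 43,750 Hz exceeds it.
Alias = |43,750 − 2×24,000| = |43,750 − 48,000| = 4,250 Hz.

4,250 Hz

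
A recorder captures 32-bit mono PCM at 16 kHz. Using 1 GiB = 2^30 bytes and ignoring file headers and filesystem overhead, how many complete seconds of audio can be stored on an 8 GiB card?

Uncompressed byte rate = 16,000 × 4 × 1 = 64,000 bytes/s.
Capacity = 8 × 1,073,741,824 = 8,589,934,592 bytes.
8,589,934,592 / 64,000 ≈ 134217.73 s → 134,217 seconds.

134,217 seconds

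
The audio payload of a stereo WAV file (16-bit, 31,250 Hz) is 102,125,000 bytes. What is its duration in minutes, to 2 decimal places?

13.62 minutes

Byte rate = 31,250 × 2 × 2 = 125,000 bytes/s.
Duration = 102,125,000 / 125,000 = 817 s.
817 s / 60 = 13.62 minutes.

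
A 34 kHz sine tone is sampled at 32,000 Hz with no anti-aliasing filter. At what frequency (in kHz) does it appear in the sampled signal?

Nyquist = 32,000/2 = 16,000 Hz; 34,000 Hz exceeds it.
Alias = |34,000 − 1×32,000| = |34,000 − 32,000| = 2,000 Hz = 2 kHz.

2 kHz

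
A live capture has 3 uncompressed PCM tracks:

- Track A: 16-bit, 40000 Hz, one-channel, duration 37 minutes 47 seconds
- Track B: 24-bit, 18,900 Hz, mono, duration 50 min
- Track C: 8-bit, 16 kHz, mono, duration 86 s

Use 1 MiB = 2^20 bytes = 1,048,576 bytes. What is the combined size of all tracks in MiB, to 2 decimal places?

336.49 MiB

Track A: 37 minutes 47 seconds = 2,267 s; 40,000 × 2,267 × 2 × 1 = 181,360,000 bytes.
Track B: 50 min = 3,000 s; 18,900 × 3,000 × 3 × 1 = 170,100,000 bytes.
Track C: 16,000 × 86 × 1 × 1 = 1,376,000 bytes.
Total = 352,836,000 bytes = 336.49 MiB.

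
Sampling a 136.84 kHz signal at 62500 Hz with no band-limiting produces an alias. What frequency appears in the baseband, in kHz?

11.84 kHz

Nyquist = 62,500/2 = 31,250 Hz; 136,840 Hz exceeds it.
Alias = |136,840 − 2×62,500| = |136,840 − 125,000| = 11,840 Hz = 11.84 kHz.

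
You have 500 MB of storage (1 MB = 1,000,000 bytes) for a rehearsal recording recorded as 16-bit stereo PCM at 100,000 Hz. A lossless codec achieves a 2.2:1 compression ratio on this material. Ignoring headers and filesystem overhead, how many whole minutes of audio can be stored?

45 minutes

Uncompressed byte rate = 100,000 × 2 × 2 = 400,000 bytes/s.
After 2.2:1 compression, effective rate ≈ 181818.18 bytes/s.
Capacity = 500 × 1,000,000 = 500,000,000 bytes.
500,000,000 / effective rate ≈ 2750 s → 45 minutes.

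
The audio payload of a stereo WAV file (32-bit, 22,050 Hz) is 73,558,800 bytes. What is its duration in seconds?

Byte rate = 22,050 × 4 × 2 = 176,400 bytes/s.
Duration = 73,558,800 / 176,400 = 417 s.

417 seconds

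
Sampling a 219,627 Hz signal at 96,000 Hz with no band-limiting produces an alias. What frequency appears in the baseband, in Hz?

27,627 Hz

Nyquist = 96,000/2 = 48,000 Hz; 219,627 Hz exceeds it.
Alias = |219,627 − 2×96,000| = |219,627 − 192,000| = 27,627 Hz.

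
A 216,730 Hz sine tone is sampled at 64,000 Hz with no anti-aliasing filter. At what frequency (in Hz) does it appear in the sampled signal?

24,730 Hz

Nyquist = 64,000/2 = 32,000 Hz; 216,730 Hz exceeds it.
Alias = |216,730 − 3×64,000| = |216,730 − 192,000| = 24,730 Hz.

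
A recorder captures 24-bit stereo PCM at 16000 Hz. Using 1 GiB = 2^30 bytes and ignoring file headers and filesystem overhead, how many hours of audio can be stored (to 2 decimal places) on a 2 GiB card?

6.21 hours

Uncompressed byte rate = 16,000 × 3 × 2 = 96,000 bytes/s.
Capacity = 2 × 1,073,741,824 = 2,147,483,648 bytes.
2,147,483,648 / 96,000 ≈ 22369.62 s → 6.21 hours.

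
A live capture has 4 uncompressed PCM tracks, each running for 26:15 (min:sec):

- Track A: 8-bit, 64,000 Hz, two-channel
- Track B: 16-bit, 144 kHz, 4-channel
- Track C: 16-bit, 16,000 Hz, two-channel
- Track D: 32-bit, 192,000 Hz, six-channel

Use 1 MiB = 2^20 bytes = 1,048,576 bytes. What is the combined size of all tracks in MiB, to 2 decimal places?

26:15 (min:sec) = 1,575 s.
Track A: 64,000 × 1,575 × 1 × 2 = 201,600,000 bytes.
Track B: 144,000 × 1,575 × 2 × 4 = 1,814,400,000 bytes.
Track C: 16,000 × 1,575 × 2 × 2 = 100,800,000 bytes.
Track D: 192,000 × 1,575 × 4 × 6 = 7,257,600,000 bytes.
Total = 9,374,400,000 bytes = 8940.12 MiB.

8940.12 MiB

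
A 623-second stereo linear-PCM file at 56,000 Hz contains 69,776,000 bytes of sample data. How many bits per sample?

8 bits

Bytes per sample = 69,776,000 / (56,000 × 623 × 2) = 69,776,000 / 69,776,000 = 1.
Bit depth = 1 × 8 = 8 bits.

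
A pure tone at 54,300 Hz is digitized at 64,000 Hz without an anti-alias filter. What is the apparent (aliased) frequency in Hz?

Nyquist = 64,000/2 = 32,000 Hz; 54,300 Hz exceeds it.
Alias = |54,300 − 1×64,000| = |54,300 − 64,000| = 9,700 Hz.

9,700 Hz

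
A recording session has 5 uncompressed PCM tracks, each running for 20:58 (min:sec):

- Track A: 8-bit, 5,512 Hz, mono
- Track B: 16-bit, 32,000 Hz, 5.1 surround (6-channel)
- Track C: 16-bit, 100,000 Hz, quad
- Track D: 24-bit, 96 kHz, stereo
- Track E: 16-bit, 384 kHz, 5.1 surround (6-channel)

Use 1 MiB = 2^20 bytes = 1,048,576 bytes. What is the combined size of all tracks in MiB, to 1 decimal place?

7646.4 MiB

20:58 (min:sec) = 1,258 s.
Track A: 5,512 × 1,258 × 1 × 1 = 6,934,096 bytes.
Track B: 32,000 × 1,258 × 2 × 6 = 483,072,000 bytes.
Track C: 100,000 × 1,258 × 2 × 4 = 1,006,400,000 bytes.
Track D: 96,000 × 1,258 × 3 × 2 = 724,608,000 bytes.
Track E: 384,000 × 1,258 × 2 × 6 = 5,796,864,000 bytes.
Total = 8,017,878,096 bytes = 7646.4 MiB.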